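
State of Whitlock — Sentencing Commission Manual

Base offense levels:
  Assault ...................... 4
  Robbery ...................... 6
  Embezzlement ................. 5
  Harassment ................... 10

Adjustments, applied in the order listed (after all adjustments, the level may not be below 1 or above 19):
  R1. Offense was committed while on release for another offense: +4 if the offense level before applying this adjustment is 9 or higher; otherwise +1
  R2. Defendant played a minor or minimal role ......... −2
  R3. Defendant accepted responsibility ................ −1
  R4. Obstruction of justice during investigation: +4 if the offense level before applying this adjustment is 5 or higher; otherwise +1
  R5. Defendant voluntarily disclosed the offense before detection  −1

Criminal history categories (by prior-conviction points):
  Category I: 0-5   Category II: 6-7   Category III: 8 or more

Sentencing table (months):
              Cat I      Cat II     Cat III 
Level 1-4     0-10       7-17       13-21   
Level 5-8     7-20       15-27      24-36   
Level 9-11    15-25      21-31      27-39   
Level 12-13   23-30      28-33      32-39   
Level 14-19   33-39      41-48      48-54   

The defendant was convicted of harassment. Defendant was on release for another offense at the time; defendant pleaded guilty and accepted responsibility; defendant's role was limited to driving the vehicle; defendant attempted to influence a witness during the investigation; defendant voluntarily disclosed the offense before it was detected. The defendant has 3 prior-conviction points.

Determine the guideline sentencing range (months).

33-39 months

Base offense level for harassment: 10.
R1 applies (level before this adjustment is 10 ≥ 9, so +4): 10 + 4 = 14.
R2 applies: 14 − 2 = 12.
R3 applies: 12 − 1 = 11.
R4 applies (level before this adjustment is 11 ≥ 5, so +4): 11 + 4 = 15.
R5 applies: 15 − 1 = 14.
Final offense level: 14.
Criminal history: 3 prior points → Category I (0-5).
Level 14 falls in the 14-19 band.
Grid: Level 14-19 × Category I = 33-39 months.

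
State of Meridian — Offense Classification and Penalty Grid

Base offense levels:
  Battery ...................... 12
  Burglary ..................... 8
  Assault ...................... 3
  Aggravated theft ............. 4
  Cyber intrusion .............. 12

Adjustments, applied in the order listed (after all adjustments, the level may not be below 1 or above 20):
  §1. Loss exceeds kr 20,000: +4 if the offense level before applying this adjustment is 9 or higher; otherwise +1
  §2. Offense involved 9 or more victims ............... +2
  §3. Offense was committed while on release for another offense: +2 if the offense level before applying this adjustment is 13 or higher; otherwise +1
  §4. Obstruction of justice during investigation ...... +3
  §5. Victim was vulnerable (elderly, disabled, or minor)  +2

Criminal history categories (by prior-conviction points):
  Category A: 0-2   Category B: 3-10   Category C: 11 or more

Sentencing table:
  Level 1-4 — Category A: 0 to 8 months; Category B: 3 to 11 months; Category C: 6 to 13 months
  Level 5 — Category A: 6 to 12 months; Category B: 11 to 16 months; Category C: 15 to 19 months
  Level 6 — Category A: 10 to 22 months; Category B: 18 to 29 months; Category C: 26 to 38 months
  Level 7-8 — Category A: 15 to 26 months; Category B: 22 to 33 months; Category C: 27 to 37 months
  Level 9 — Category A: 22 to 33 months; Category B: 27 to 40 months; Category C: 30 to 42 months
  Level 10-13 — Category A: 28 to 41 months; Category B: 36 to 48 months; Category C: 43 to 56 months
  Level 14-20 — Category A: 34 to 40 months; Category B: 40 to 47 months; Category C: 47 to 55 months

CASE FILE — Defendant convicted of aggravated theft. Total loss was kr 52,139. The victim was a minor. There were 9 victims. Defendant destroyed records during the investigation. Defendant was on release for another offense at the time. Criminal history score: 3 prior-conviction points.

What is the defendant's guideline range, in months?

36-48 months

Base offense level for aggravated theft: 4.
§1 applies (level before this adjustment is 4 < 9, so +1): 4 + 1 = 5.
§2 applies: 5 + 2 = 7.
§3 applies (level before this adjustment is 7 < 13, so +1): 7 + 1 = 8.
§4 applies: 8 + 3 = 11.
§5 applies: 11 + 2 = 13.
Final offense level: 13.
Criminal history: 3 prior points → Category B (3-10).
Level 13 falls in the 10-13 band.
Grid: Level 10-13 × Category B = 36-48 months.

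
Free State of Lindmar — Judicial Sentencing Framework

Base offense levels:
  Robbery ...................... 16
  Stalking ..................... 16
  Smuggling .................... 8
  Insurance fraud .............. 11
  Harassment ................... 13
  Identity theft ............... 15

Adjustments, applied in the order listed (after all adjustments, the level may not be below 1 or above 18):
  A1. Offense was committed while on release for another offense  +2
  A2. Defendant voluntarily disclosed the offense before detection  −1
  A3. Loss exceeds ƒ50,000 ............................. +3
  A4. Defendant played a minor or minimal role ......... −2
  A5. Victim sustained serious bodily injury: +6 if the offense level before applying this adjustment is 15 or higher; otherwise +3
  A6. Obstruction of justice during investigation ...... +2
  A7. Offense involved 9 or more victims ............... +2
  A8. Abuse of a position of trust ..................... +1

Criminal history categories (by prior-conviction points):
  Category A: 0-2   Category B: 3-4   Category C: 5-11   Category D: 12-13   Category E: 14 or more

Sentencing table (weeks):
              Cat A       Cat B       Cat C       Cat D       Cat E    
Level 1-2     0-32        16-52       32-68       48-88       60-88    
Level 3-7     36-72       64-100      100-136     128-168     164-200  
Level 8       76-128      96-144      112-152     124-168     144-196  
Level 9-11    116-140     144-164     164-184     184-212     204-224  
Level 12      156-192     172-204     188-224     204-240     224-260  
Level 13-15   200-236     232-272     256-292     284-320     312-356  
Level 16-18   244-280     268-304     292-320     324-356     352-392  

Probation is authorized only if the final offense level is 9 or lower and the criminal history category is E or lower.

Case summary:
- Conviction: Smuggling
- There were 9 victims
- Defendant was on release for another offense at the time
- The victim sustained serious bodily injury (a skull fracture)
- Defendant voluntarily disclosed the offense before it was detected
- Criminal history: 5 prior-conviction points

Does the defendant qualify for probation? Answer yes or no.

No

Base offense level for smuggling: 8.
A1 applies: 8 + 2 = 10.
A2 applies: 10 − 1 = 9.
A5 applies (level before this adjustment is 9 < 15, so +3): 9 + 3 = 12.
A7 applies: 12 + 2 = 14.
A8 does not apply.
Final offense level: 14.
Criminal history: 5 prior points → Category C (5-11).
Level 14 falls in the 13-15 band.
Grid: Level 13-15 × Category C = 256-292 weeks.
Probation check: level 14 > 9 and category C ≤ E → not eligible.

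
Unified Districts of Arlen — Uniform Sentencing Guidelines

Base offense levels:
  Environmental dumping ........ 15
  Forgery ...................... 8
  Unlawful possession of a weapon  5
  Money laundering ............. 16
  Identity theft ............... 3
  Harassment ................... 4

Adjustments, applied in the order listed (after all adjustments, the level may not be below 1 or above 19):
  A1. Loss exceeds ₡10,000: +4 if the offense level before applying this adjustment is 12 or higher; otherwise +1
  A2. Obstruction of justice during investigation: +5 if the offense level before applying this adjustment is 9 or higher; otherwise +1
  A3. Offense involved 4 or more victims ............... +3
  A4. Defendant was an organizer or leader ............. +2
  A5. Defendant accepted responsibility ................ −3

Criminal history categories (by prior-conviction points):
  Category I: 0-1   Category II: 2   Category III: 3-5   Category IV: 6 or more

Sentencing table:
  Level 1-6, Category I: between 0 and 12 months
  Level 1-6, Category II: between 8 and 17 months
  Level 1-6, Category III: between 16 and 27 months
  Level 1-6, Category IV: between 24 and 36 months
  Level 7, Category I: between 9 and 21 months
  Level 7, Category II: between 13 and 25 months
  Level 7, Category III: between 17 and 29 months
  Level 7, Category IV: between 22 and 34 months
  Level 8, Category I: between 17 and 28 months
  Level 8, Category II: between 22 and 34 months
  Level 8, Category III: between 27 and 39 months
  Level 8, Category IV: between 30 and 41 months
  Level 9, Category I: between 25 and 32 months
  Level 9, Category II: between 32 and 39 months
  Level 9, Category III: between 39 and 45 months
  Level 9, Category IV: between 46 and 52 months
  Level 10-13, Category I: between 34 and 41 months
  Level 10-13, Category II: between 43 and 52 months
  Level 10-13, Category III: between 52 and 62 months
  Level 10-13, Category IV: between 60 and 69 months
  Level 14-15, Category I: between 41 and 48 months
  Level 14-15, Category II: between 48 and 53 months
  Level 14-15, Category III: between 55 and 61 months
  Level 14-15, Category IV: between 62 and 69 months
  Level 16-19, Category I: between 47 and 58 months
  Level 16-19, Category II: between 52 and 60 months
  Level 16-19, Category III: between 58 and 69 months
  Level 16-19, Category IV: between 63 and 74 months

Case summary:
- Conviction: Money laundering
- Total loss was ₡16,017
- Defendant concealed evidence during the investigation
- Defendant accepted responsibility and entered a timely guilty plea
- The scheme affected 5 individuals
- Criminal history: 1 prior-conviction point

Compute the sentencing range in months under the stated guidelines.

Base offense level for money laundering: 16.
A1 applies (level before this adjustment is 16 ≥ 12, so +4): 16 + 4 = 20.
A2 applies (level before this adjustment is 20 ≥ 9, so +5): 20 + 5 = 25.
A3 applies: 25 + 3 = 28.
A4 does not apply.
A5 applies: 28 − 3 = 25.
Level 25 exceeds the maximum of 19; capped at 19.
Final offense level: 19.
Criminal history: 1 prior point → Category I (0-1).
Level 19 falls in the 16-19 band.
Grid: Level 16-19 × Category I = 47-58 months.

47-58 months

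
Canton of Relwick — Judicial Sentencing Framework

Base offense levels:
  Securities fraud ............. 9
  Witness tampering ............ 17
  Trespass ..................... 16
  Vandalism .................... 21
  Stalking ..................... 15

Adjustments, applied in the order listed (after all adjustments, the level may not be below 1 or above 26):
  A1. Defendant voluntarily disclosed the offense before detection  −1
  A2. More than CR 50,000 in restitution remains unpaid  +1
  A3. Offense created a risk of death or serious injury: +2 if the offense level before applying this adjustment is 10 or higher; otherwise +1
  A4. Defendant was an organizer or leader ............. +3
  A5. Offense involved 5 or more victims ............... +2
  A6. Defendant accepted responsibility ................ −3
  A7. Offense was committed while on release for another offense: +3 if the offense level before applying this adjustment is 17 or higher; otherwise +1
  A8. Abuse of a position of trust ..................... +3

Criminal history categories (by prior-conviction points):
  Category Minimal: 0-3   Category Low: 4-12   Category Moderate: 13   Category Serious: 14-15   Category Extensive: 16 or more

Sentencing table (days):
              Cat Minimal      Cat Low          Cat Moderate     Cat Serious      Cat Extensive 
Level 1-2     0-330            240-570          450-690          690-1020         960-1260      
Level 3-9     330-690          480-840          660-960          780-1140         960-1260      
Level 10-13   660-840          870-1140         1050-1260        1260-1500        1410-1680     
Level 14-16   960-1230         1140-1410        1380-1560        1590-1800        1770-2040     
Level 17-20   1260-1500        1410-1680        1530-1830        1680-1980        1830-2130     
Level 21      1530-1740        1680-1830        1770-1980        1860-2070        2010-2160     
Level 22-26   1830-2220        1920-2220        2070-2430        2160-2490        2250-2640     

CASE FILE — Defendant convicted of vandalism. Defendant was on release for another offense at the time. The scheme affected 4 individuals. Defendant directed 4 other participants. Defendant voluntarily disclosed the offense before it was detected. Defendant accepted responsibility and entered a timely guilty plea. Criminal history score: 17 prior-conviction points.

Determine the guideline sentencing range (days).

2250-2640 days

Base offense level for vandalism: 21.
A1 applies: 21 − 1 = 20.
A4 applies: 20 + 3 = 23.
A5 does not apply.
A6 applies: 23 − 3 = 20.
A7 applies (level before this adjustment is 20 ≥ 17, so +3): 20 + 3 = 23.
A8 does not apply.
Final offense level: 23.
Criminal history: 17 prior points → Category Extensive (16+).
Level 23 falls in the 22-26 band.
Grid: Level 22-26 × Category Extensive = 2250-2640 days.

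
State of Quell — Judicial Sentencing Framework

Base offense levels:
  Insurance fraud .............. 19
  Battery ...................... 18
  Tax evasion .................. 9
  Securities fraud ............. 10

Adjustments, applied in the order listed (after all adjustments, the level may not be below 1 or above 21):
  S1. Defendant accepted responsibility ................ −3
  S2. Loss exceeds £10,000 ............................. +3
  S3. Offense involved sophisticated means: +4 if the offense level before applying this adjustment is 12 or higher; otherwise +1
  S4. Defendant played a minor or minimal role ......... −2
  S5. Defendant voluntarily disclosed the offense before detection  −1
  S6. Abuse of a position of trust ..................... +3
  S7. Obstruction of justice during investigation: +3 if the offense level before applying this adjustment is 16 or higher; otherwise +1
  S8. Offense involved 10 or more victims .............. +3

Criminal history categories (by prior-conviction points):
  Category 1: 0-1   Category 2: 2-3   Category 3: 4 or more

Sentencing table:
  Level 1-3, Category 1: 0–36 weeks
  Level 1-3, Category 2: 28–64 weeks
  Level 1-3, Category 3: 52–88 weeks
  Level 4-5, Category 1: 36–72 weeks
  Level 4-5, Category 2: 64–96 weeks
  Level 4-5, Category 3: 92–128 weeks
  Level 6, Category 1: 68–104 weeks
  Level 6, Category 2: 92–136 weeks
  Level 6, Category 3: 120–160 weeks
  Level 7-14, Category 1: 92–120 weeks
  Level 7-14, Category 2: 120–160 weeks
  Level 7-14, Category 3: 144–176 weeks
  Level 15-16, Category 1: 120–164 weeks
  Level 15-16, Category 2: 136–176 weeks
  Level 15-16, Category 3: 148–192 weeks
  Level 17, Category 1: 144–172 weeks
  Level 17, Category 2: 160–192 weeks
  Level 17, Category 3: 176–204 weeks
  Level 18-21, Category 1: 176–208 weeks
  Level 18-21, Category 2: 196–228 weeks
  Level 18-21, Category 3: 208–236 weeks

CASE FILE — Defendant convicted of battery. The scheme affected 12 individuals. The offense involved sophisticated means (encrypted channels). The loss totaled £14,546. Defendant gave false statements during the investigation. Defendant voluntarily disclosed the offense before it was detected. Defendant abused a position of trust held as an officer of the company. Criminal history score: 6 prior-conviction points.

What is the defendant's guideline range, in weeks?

Base offense level for battery: 18.
S2 applies: 18 + 3 = 21.
S3 applies (level before this adjustment is 21 ≥ 12, so +4): 21 + 4 = 25.
S4 does not apply.
S5 applies: 25 − 1 = 24.
S6 applies: 24 + 3 = 27.
S7 applies (level before this adjustment is 27 ≥ 16, so +3): 27 + 3 = 30.
S8 applies: 30 + 3 = 33.
Level 33 exceeds the maximum of 21; capped at 21.
Final offense level: 21.
Criminal history: 6 prior points → Category 3 (4+).
Level 21 falls in the 18-21 band.
Grid: Level 18-21 × Category 3 = 208-236 weeks.

208-236 weeks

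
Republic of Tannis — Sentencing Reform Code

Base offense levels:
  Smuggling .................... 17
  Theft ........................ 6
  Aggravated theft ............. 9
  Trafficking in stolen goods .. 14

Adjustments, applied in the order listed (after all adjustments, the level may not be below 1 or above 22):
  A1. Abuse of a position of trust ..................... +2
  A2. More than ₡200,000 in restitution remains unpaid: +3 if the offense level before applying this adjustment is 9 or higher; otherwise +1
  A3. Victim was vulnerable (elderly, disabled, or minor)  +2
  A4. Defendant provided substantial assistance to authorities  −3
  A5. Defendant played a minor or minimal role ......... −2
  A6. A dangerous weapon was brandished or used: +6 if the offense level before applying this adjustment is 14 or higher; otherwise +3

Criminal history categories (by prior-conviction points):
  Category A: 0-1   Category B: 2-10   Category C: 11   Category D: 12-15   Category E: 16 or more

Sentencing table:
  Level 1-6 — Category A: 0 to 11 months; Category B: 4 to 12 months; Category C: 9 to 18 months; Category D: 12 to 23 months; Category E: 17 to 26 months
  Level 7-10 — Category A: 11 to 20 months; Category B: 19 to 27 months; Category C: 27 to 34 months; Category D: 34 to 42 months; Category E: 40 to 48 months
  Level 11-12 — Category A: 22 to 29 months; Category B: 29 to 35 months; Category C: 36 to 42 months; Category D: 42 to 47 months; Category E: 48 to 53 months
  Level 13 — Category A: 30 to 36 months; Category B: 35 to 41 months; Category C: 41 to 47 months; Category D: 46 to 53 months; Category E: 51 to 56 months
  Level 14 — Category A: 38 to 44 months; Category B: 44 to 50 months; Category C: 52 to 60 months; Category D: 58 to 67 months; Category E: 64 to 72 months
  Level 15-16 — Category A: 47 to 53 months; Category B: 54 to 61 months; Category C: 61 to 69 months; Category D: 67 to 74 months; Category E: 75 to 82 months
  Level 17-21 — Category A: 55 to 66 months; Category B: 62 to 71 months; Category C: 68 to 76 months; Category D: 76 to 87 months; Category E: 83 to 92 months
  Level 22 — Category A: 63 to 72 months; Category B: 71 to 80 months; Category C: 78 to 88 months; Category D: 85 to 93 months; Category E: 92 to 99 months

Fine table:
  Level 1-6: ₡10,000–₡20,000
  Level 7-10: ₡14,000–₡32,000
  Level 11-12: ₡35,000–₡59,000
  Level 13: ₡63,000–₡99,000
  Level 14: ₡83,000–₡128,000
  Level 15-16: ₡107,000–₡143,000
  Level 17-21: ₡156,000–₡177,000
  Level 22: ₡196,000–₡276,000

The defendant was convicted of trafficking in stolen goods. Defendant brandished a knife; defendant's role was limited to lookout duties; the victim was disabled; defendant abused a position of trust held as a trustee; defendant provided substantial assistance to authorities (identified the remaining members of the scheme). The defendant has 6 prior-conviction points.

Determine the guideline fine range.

₡107,000–₡143,000

Base offense level for trafficking in stolen goods: 14.
A1 applies: 14 + 2 = 16.
A2 does not apply.
A3 applies: 16 + 2 = 18.
A4 applies: 18 − 3 = 15.
A5 applies: 15 − 2 = 13.
A6 applies (level before this adjustment is 13 < 14, so +3): 13 + 3 = 16.
Final offense level: 16.
Level 16 falls in the 15-16 band.
Fine table: Level 15-16 → ₡107,000–₡143,000.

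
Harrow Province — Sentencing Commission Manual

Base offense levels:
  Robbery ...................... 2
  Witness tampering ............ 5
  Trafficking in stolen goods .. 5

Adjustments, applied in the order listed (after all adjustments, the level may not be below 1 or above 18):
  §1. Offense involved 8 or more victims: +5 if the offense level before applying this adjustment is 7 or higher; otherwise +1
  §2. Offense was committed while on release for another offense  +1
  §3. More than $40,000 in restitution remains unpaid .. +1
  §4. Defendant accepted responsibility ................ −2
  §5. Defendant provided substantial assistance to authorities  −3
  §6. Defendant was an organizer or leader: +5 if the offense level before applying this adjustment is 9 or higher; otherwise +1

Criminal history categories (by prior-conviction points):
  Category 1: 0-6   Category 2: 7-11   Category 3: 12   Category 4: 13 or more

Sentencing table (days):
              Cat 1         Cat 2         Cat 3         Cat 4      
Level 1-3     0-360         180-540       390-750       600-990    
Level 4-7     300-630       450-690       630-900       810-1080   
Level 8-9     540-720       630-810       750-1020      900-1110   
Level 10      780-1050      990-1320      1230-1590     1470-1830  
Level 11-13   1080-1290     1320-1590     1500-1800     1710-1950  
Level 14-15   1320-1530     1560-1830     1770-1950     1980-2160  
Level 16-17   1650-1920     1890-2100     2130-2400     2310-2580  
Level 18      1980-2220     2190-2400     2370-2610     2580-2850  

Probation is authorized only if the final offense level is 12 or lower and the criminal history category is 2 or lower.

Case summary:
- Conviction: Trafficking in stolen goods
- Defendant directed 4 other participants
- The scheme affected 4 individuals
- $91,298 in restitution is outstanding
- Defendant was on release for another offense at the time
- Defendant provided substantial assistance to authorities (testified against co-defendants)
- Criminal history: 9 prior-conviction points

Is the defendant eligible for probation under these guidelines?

Yes

Base offense level for trafficking in stolen goods: 5.
§2 applies: 5 + 1 = 6.
§3 applies: 6 + 1 = 7.
§4 does not apply.
§5 applies: 7 − 3 = 4.
§6 applies (level before this adjustment is 4 < 9, so +1): 4 + 1 = 5.
Final offense level: 5.
Criminal history: 9 prior points → Category 2 (7-11).
Level 5 falls in the 4-7 band.
Grid: Level 4-7 × Category 2 = 450-690 days.
Probation check: level 5 ≤ 12 and category 2 ≤ 2 → eligible.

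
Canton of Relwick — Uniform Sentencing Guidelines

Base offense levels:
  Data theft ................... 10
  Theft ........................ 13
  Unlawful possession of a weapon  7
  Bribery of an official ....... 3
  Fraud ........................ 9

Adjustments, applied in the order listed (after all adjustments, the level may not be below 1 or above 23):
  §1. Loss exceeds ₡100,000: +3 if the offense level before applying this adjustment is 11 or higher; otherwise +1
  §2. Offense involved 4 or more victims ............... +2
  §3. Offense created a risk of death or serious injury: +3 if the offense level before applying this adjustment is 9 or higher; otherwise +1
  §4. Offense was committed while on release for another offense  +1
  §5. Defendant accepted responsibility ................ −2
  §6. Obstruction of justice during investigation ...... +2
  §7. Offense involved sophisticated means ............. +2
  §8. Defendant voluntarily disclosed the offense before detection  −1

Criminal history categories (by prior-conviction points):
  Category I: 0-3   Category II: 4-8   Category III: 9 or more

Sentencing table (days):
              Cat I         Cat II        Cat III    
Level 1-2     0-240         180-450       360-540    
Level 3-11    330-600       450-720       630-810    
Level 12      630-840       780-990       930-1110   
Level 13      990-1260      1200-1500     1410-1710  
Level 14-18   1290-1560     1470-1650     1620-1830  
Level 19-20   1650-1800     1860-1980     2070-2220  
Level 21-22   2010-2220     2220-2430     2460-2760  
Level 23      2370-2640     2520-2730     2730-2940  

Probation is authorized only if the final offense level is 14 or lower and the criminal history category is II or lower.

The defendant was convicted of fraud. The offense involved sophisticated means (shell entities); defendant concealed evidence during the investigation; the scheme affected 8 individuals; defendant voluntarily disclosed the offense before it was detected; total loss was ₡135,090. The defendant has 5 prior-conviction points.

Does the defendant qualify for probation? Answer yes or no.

Base offense level for fraud: 9.
§1 applies (level before this adjustment is 9 < 11, so +1): 9 + 1 = 10.
§2 applies: 10 + 2 = 12.
§3 does not apply.
§4 does not apply.
§6 applies: 12 + 2 = 14.
§7 applies: 14 + 2 = 16.
§8 applies: 16 − 1 = 15.
Final offense level: 15.
Criminal history: 5 prior points → Category II (4-8).
Level 15 falls in the 14-18 band.
Grid: Level 14-18 × Category II = 1470-1650 days.
Probation check: level 15 > 14 and category II ≤ II → not eligible.

No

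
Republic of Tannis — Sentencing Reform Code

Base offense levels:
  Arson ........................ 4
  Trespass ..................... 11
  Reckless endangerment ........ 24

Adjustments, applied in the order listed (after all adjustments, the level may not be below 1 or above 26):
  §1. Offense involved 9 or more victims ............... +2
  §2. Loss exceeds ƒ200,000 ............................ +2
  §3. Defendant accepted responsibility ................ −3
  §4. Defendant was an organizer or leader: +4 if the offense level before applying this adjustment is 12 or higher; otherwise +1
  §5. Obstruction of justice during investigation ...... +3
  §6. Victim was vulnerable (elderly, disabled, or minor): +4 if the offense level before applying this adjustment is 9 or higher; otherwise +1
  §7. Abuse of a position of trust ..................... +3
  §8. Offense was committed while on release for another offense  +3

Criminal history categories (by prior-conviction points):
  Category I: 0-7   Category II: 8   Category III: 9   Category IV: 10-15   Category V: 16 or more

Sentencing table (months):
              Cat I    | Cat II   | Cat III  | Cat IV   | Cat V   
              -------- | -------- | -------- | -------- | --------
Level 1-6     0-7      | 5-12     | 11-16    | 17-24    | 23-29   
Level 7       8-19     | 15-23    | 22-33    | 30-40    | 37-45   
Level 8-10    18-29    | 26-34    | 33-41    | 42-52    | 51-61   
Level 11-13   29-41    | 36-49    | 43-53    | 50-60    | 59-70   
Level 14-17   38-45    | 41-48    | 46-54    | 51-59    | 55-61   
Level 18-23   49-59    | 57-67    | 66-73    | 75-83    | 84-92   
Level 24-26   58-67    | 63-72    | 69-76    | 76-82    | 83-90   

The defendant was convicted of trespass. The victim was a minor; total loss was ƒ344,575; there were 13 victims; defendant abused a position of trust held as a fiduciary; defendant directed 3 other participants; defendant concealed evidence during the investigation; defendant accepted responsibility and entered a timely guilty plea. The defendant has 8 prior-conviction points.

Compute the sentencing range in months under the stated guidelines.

63-72 months

Base offense level for trespass: 11.
§1 applies: 11 + 2 = 13.
§2 applies: 13 + 2 = 15.
§3 applies: 15 − 3 = 12.
§4 applies (level before this adjustment is 12 ≥ 12, so +4): 12 + 4 = 16.
§5 applies: 16 + 3 = 19.
§6 applies (level before this adjustment is 19 ≥ 9, so +4): 19 + 4 = 23.
§7 applies: 23 + 3 = 26.
§8 does not apply.
Final offense level: 26.
Criminal history: 8 prior points → Category II (8).
Level 26 falls in the 24-26 band.
Grid: Level 24-26 × Category II = 63-72 months.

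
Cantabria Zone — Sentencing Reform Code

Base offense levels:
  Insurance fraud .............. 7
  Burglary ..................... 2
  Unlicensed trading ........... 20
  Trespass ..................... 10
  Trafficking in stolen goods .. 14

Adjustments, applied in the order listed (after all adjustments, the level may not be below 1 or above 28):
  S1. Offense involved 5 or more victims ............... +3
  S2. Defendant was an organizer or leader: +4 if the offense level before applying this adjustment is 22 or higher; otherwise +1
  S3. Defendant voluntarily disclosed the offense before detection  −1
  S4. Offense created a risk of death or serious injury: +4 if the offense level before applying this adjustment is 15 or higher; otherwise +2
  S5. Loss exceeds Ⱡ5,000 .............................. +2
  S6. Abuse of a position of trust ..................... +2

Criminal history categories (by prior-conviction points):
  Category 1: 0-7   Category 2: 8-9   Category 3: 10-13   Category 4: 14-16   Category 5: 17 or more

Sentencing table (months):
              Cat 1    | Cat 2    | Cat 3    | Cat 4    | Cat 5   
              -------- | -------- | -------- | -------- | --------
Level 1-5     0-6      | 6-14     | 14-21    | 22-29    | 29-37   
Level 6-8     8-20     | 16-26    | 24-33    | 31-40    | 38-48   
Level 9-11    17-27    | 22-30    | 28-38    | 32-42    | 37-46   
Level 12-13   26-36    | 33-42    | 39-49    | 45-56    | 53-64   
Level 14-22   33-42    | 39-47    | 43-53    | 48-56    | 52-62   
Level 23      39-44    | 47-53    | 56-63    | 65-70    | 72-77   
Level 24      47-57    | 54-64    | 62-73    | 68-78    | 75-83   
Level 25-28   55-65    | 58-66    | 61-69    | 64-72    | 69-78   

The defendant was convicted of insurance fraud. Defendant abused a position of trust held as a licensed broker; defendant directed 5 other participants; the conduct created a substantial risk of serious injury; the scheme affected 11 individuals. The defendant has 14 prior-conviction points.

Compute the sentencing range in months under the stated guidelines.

48-56 months

Base offense level for insurance fraud: 7.
S1 applies: 7 + 3 = 10.
S2 applies (level before this adjustment is 10 < 22, so +1): 10 + 1 = 11.
S3 does not apply.
S4 applies (level before this adjustment is 11 < 15, so +2): 11 + 2 = 13.
S6 applies: 13 + 2 = 15.
Final offense level: 15.
Criminal history: 14 prior points → Category 4 (14-16).
Level 15 falls in the 14-22 band.
Grid: Level 14-22 × Category 4 = 48-56 months.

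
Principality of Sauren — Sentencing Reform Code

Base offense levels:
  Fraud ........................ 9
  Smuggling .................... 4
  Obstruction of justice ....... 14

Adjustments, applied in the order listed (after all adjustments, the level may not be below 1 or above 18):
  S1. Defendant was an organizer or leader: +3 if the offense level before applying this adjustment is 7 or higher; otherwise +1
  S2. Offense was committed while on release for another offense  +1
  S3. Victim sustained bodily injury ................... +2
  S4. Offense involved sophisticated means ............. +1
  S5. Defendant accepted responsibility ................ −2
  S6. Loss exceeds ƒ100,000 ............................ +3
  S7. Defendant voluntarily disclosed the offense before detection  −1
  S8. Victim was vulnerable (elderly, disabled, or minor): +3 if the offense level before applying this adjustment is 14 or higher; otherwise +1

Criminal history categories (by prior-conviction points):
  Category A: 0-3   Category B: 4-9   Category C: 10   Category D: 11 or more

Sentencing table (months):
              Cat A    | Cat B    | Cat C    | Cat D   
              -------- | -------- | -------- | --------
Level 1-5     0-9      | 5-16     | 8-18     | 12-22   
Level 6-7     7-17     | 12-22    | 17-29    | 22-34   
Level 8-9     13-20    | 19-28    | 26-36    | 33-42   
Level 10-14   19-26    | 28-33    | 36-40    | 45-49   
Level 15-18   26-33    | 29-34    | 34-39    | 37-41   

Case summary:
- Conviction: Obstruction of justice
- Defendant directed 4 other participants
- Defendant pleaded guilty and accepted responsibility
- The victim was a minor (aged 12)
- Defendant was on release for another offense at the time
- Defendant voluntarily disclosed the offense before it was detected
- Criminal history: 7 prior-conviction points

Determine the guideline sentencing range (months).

Base offense level for obstruction of justice: 14.
S1 applies (level before this adjustment is 14 ≥ 7, so +3): 14 + 3 = 17.
S2 applies: 17 + 1 = 18.
S4 does not apply.
S5 applies: 18 − 2 = 16.
S6 does not apply.
S7 applies: 16 − 1 = 15.
S8 applies (level before this adjustment is 15 ≥ 14, so +3): 15 + 3 = 18.
Final offense level: 18.
Criminal history: 7 prior points → Category B (4-9).
Level 18 falls in the 15-18 band.
Grid: Level 15-18 × Category B = 29-34 months.

29-34 months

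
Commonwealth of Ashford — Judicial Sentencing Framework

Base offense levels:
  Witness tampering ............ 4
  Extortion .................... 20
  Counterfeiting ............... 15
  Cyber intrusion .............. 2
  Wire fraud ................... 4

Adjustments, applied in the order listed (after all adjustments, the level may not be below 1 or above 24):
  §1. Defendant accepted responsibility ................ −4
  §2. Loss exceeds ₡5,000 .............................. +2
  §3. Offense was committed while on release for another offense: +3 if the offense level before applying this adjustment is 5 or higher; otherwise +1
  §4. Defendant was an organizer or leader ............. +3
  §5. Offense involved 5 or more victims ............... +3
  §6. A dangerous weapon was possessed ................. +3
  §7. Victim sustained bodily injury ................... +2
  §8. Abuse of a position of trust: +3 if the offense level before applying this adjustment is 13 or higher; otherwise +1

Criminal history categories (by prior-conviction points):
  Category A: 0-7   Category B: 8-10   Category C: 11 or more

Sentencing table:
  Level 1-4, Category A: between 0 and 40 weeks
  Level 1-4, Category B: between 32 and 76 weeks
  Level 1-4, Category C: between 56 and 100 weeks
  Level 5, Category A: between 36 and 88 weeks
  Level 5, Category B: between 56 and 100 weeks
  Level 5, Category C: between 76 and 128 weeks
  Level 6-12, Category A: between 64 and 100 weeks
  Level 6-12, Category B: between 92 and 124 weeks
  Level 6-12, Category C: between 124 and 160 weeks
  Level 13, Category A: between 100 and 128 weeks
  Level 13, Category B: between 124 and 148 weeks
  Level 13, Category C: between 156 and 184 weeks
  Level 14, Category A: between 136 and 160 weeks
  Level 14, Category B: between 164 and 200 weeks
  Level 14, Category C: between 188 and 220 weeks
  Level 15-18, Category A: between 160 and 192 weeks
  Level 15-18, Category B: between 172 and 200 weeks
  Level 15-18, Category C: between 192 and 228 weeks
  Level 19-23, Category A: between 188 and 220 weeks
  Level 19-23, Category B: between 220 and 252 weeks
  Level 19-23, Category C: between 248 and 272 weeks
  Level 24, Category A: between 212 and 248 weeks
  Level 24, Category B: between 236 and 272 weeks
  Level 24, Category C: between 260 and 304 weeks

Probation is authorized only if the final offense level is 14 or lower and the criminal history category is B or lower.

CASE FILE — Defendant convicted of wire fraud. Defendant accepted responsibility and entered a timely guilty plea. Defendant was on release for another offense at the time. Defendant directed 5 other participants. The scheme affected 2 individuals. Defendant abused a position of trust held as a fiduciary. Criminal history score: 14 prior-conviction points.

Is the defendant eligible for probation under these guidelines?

No

Base offense level for wire fraud: 4.
§1 applies: 4 − 4 = 0.
§3 applies (level before this adjustment is 0 < 5, so +1): 0 + 1 = 1.
§4 applies: 1 + 3 = 4.
§5 does not apply.
§8 applies (level before this adjustment is 4 < 13, so +1): 4 + 1 = 5.
Final offense level: 5.
Criminal history: 14 prior points → Category C (11+).
Level 5 falls in the 5 band.
Grid: Level 5 × Category C = 76-128 weeks.
Probation check: level 5 ≤ 14 and category C > B → not eligible.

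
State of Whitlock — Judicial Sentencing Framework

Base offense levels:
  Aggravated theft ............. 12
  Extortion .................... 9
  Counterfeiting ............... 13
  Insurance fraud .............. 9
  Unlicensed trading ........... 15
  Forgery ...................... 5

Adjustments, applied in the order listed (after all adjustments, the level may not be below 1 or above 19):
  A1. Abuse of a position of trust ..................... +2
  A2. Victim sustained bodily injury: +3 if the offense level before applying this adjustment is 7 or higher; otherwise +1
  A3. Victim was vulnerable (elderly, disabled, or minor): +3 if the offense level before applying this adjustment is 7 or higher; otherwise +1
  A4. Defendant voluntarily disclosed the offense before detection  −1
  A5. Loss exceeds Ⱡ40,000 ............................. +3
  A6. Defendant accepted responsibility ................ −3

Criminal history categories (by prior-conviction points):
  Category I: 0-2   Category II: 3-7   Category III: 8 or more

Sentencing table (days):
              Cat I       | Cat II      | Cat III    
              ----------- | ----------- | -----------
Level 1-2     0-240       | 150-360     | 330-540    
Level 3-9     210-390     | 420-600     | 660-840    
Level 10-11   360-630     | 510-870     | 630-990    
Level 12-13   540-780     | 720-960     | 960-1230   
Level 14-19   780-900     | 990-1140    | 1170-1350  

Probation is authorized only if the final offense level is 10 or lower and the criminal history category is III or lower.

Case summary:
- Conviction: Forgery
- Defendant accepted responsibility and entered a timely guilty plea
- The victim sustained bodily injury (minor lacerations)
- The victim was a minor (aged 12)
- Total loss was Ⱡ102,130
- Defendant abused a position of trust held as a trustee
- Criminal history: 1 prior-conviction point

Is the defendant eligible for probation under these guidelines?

Base offense level for forgery: 5.
A1 applies: 5 + 2 = 7.
A2 applies (level before this adjustment is 7 ≥ 7, so +3): 7 + 3 = 10.
A3 applies (level before this adjustment is 10 ≥ 7, so +3): 10 + 3 = 13.
A5 applies: 13 + 3 = 16.
A6 applies: 16 − 3 = 13.
Final offense level: 13.
Criminal history: 1 prior point → Category I (0-2).
Level 13 falls in the 12-13 band.
Grid: Level 12-13 × Category I = 540-780 days.
Probation check: level 13 > 10 and category I ≤ III → not eligible.

No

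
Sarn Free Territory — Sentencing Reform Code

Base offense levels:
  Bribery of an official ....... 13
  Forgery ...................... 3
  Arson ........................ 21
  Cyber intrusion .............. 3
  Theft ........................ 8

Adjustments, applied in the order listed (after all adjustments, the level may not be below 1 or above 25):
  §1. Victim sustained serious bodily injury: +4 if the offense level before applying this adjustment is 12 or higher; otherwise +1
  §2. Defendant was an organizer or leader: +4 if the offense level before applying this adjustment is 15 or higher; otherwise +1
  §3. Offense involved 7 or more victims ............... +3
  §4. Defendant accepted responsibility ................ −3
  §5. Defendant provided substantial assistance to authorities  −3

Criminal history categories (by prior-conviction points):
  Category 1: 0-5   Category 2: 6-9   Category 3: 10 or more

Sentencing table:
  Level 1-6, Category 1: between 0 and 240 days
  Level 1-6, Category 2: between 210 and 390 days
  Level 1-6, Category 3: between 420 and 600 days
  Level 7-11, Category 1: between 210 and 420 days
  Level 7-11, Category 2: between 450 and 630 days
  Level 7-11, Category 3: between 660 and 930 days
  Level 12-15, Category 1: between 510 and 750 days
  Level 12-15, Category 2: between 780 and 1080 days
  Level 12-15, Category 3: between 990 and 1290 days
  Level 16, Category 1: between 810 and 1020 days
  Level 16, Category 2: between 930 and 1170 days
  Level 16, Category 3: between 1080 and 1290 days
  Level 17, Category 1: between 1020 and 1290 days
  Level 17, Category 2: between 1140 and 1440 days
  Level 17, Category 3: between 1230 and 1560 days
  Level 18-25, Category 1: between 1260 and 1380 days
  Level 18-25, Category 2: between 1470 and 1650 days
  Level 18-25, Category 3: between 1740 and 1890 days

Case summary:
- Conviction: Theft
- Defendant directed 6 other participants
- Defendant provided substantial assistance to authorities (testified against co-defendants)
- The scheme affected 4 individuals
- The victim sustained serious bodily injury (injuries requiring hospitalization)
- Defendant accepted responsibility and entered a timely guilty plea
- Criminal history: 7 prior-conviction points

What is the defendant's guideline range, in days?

210-390 days

Base offense level for theft: 8.
§1 applies (level before this adjustment is 8 < 12, so +1): 8 + 1 = 9.
§2 applies (level before this adjustment is 9 < 15, so +1): 9 + 1 = 10.
§4 applies: 10 − 3 = 7.
§5 applies: 7 − 3 = 4.
Final offense level: 4.
Criminal history: 7 prior points → Category 2 (6-9).
Level 4 falls in the 1-6 band.
Grid: Level 1-6 × Category 2 = 210-390 days.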